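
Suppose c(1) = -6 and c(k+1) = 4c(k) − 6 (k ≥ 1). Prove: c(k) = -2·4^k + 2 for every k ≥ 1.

Base case: c(1) = -6, and -2·4^1 + 2 = -8 + 2 = -6.
Assume c(j) = -2·4^j + 2 for some j ≥ 1.
Then c(j+1) = 4c(j) − 6 = 4·(-2·4^j + 2) − 6 = -8·4^j + 8 − 6 = -2·4^{j+1} + 2.
Hence c(k) = -2·4^k + 2 for every k ≥ 1, by induction.

c(k) = -2·4^k + 2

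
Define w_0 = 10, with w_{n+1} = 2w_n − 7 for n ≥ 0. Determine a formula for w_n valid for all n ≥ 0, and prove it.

Claim: w_n = 3·2^n + 7.

Base case: w_0 = 10, and 3·2^0 + 7 = 3 + 7 = 10.
Assume w_j = 3·2^j + 7 for some j ≥ 0.
Then w_{j+1} = 2w_j − 7 = 2·(3·2^j + 7) − 7 = 6·2^j + 14 − 7 = 3·2^{j+1} + 7.
By induction, w_n = 3·2^n + 7 for all n ≥ 0.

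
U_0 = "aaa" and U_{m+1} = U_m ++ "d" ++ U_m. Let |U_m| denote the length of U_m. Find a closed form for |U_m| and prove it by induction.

Claim: |U_m| = 2^{m+2} − 1.

Base case: |U_0| = 3, and 2^{0+2} − 1 = 3.
Assume |U_k| = 2^{k+2} − 1.
Then |U_{k+1}| = |U_k| + 1 + |U_k| = 2|U_k| + 1 = 2(2^{k+2} − 1) + 1 = 2^{k+3} − 2 + 1 = 2^{k+3} − 1.
Hence |U_m| = 2^{m+2} − 1 for every m ≥ 0, by induction.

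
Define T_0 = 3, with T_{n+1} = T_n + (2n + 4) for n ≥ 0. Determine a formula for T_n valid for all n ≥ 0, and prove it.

Claim: T_n = n^2 + 3n + 3.

Base case: T_0 = 3, and 0^2 + 3·0 + 3 = 3.
Assume T_r = r^2 + 3r + 3.
Then T_{r+1} = T_r + (2r + 4) = (r^2 + 3r + 3) + (2r + 4) = r^2 + 5r + 7,
and (r+1)^2 + 3·(r+1) + 3 = r^2 + 5r + 7.
This completes the inductive step, so T_n = n^2 + 3n + 3 for all n ≥ 0.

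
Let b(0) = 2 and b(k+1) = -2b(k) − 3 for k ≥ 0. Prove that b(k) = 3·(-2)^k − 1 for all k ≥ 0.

Base case: b(0) = 2, and 3·(-2)^0 − 1 = 3 − 1 = 2.
Assume b(m) = 3·(-2)^m − 1 for some m ≥ 0.
Then b(m+1) = -2b(m) − 3 = -2·(3·(-2)^m − 1) − 3 = -6·(-2)^m + 2 − 3 = 3·(-2)^{m+1} − 1.
So the formula holds for m+1, and by induction b(k) = 3·(-2)^k − 1 for all k ≥ 0.

b(k) = 3·(-2)^k − 1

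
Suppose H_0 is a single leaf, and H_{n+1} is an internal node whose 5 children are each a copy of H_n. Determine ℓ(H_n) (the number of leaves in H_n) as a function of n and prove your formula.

Claim: ℓ(H_n) = 5^n.

Base case: ℓ(H_0) = 1, and 5^0 = 1.
Assume ℓ(H_m) = 5^m.
Then ℓ(H_{m+1}) = 5·ℓ(H_m) = 5·5^m = 5^{m+1}.
So the formula holds for m+1, and by induction ℓ(H_n) = 5^n for all n ≥ 0.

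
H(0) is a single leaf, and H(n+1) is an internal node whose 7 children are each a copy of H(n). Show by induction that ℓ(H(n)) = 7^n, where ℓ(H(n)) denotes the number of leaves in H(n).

Base case: ℓ(H(0)) = 1, and 7^0 = 1.
Assume ℓ(H(m)) = 7^m.
Then ℓ(H(m+1)) = 7·ℓ(H(m)) = 7·7^m = 7^{m+1}.
Hence ℓ(H(n)) = 7^n for every n ≥ 0, by induction.

ℓ(H(n)) = 7^n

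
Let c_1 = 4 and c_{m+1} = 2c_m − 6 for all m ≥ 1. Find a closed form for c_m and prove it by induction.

Claim: c_m = -2^m + 6.

Base case: c_1 = 4, and -2^1 + 6 = -2 + 6 = 4.
Assume c_j = -2^j + 6 for some j ≥ 1.
Then c_{j+1} = 2c_j − 6 = 2·(-2^j + 6) − 6 = -2^{j+1} + 12 − 6 = -2^{j+1} + 6.
This completes the inductive step, so c_m = -2^m + 6 for all m ≥ 1.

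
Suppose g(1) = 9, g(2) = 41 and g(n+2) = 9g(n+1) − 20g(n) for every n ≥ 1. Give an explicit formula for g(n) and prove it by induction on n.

Claim: g(n) = 4^n + 5^n.

Base cases: g(1) = 9 and 4^1 + 5^1 = 9; g(2) = 41 and 4^2 + 5^2 = 41.
Assume g(j) = 4^j + 5^j for all 1 ≤ j ≤ m, where m ≥ 2.
Then g(m+1) = 9g(m) − 20g(m−1) = 9·(4^m + 5^m) − 20·(4^{m−1} + 5^{m−1}) = (9·4 − 20)4^{m−1} + (9·5 − 20)5^{m−1} = 16·4^{m−1} + 25·5^{m−1} = 4^{m+1} + 5^{m+1}.
This completes the inductive step, so g(n) = 4^n + 5^n for all n ≥ 1.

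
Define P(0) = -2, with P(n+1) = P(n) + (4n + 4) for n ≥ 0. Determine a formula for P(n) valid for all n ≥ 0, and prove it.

Claim: P(n) = 2n^2 + 2n − 2.

Base case: P(0) = -2, and 2·0^2 + 2·0 − 2 = -2.
Assume P(k) = 2k^2 + 2k − 2.
Then P(k+1) = P(k) + (4k + 4) = (2k^2 + 2k − 2) + (4k + 4) = 2k^2 + 6k + 2,
and 2·(k+1)^2 + 2·(k+1) − 2 = 2k^2 + 6k + 2.
Hence P(n) = 2n^2 + 2n − 2 for every n ≥ 0, by induction.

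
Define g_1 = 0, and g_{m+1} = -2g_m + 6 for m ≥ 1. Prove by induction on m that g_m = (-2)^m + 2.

Base case: g_1 = 0, and (-2)^1 + 2 = -2 + 2 = 0.
Assume g_k = (-2)^k + 2 for some k ≥ 1.
Then g_{k+1} = -2g_k + 6 = -2·((-2)^k + 2) + 6 = -2·(-2)^k − 4 + 6 = (-2)^{k+1} + 2.
This completes the inductive step, so g_m = (-2)^m + 2 for all m ≥ 1.

g_m = (-2)^m + 2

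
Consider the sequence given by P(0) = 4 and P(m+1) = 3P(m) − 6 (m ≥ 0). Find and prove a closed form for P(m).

Claim: P(m) = 3^m + 3.

Base case: P(0) = 4, and 3^0 + 3 = 1 + 3 = 4.
Assume P(r) = 3^r + 3 for some r ≥ 0.
Then P(r+1) = 3P(r) − 6 = 3·(3^r + 3) − 6 = 3^{r+1} + 9 − 6 = 3^{r+1} + 3.
By induction, P(m) = 3^m + 3 for all m ≥ 0.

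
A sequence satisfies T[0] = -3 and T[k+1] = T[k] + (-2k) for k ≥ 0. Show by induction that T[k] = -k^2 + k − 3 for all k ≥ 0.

Base case: T[0] = -3, and -0^2 + 0 − 3 = -3.
Assume T[m] = -m^2 + m − 3.
Then T[m+1] = T[m] + (-2m) = (-m^2 + m − 3) + (-2m) = -m^2 − m − 3,
and -(m+1)^2 + (m+1) − 3 = -m^2 − m − 3.
Hence T[k] = -k^2 + k − 3 for every k ≥ 0, by induction.

T[k] = -k^2 + k − 3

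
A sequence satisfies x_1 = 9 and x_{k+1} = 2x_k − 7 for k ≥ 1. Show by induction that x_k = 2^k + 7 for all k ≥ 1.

Base case: x_1 = 9, and 2^1 + 7 = 2 + 7 = 9.
Assume x_m = 2^m + 7 for some m ≥ 1.
Then x_{m+1} = 2x_m − 7 = 2·(2^m + 7) − 7 = 2^{m+1} + 14 − 7 = 2^{m+1} + 7.
So the formula holds for m+1, and by induction x_k = 2^k + 7 for all k ≥ 1.

x_k = 2^k + 7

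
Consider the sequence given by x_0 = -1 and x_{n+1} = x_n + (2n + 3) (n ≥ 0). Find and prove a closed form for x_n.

Claim: x_n = n^2 + 2n − 1.

Base case: x_0 = -1, and 0^2 + 2·0 − 1 = -1.
Assume x_k = k^2 + 2k − 1.
Then x_{k+1} = x_k + (2k + 3) = (k^2 + 2k − 1) + (2k + 3) = k^2 + 4k + 2,
and (k+1)^2 + 2·(k+1) − 1 = k^2 + 4k + 2.
Hence x_n = n^2 + 2n − 1 for every n ≥ 0, by induction.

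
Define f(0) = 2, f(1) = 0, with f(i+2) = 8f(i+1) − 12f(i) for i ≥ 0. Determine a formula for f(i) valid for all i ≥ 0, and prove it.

Claim: f(i) = 3·2^i − 6^i.

Base cases: f(0) = 2 and 3·2^0 − 6^0 = 2; f(1) = 0 and 3·2^1 − 6^1 = 0.
Assume f(j) = 3·2^j − 6^j for all 0 ≤ j ≤ r, where r ≥ 1.
Then f(r+1) = 8f(r) − 12f(r−1) = 8·(3·2^r − 6^r) − 12·(3·2^{r−1} − 6^{r−1}) = 3·(8·2 − 12)2^{r−1} − (8·6 − 12)6^{r−1} = 12·2^{r−1} − 36·6^{r−1} = 3·2^{r+1} − 6^{r+1}.
So the formula holds for r+1, and by strong induction f(i) = 3·2^i − 6^i for all i ≥ 0.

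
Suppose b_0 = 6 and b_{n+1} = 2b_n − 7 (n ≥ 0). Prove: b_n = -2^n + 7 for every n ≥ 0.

Base case: b_0 = 6, and -2^0 + 7 = -1 + 7 = 6.
Assume b_r = -2^r + 7 for some r ≥ 0.
Then b_{r+1} = 2b_r − 7 = 2·(-2^r + 7) − 7 = -2^{r+1} + 14 − 7 = -2^{r+1} + 7.
This completes the inductive step, so b_n = -2^n + 7 for all n ≥ 0.

b_n = -2^n + 7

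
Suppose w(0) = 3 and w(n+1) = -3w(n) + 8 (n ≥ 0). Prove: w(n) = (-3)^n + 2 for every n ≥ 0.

Base case: w(0) = 3, and (-3)^0 + 2 = 1 + 2 = 3.
Assume w(j) = (-3)^j + 2 for some j ≥ 0.
Then w(j+1) = -3w(j) + 8 = -3·((-3)^j + 2) + 8 = -3·(-3)^j − 6 + 8 = (-3)^{j+1} + 2.
This completes the inductive step, so w(n) = (-3)^n + 2 for all n ≥ 0.

w(n) = (-3)^n + 2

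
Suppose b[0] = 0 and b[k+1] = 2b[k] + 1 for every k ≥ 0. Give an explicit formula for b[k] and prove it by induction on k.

Claim: b[k] = 2^k − 1.

Base case: b[0] = 0, and 2^0 − 1 = 1 − 1 = 0.
Assume b[r] = 2^r − 1 for some r ≥ 0.
Then b[r+1] = 2b[r] + 1 = 2·(2^r − 1) + 1 = 2^{r+1} − 2 + 1 = 2^{r+1} − 1.
This completes the inductive step, so b[k] = 2^k − 1 for all k ≥ 0.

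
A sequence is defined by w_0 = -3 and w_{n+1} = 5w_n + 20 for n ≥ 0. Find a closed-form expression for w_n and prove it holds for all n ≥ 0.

Claim: w_n = 2·5^n − 5.

Base case: w_0 = -3, and 2·5^0 − 5 = 2 − 5 = -3.
Assume w_k = 2·5^k − 5 for some k ≥ 0.
Then w_{k+1} = 5w_k + 20 = 5·(2·5^k − 5) + 20 = 10·5^k − 25 + 20 = 2·5^{k+1} − 5.
This completes the inductive step, so w_n = 2·5^n − 5 for all n ≥ 0.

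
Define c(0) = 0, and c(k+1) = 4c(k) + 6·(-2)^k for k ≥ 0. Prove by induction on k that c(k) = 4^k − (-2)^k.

Base case: c(0) = 0, and 4^0 − (-2)^0 = 1 − 1 = 0.
Assume c(r) = 4^r − (-2)^r for some r ≥ 0.
Then c(r+1) = 4c(r) + 6·(-2)^r = 4·(4^r − (-2)^r) + 6·(-2)^r = 4^{r+1} − 4·(-2)^r + 6·(-2)^r = 4^{r+1} + 2·(-2)^r = 4^{r+1} − (-2)^{r+1}.
So the formula holds for r+1, and by induction c(k) = 4^k − (-2)^k for all k ≥ 0.

c(k) = 4^k − (-2)^k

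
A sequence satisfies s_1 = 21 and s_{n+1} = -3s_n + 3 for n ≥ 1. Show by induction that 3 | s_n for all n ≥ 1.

Base case: s_1 = 21 = 3·7, so 3 | s_1.
Assume 3 | s_r, so s_r = 3t for some integer t.
Then s_{r+1} = -3s_r + 3 = -3·(3t) + 3 = 3(-3t + 1), so 3 | s_{r+1}.
So the property holds for r+1, and by induction 3 | s_n for all n ≥ 1.

3 | s_n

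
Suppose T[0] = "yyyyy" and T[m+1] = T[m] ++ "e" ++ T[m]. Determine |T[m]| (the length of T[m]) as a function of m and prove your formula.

Claim: |T[m]| = 6·2^m − 1.

Base case: |T[0]| = 5, and 6·2^0 − 1 = 5.
Assume |T[k]| = 6·2^k − 1.
Then |T[k+1]| = |T[k]| + 1 + |T[k]| = 2|T[k]| + 1 = 2(6·2^k − 1) + 1 = 6·2^{k+1} − 2 + 1 = 6·2^{k+1} − 1.
By induction, |T[m]| = 6·2^m − 1 for all m ≥ 0.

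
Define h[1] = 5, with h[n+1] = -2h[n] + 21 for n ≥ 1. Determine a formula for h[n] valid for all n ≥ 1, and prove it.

Claim: h[n] = (-2)^n + 7.

Base case: h[1] = 5, and (-2)^1 + 7 = -2 + 7 = 5.
Assume h[r] = (-2)^r + 7 for some r ≥ 1.
Then h[r+1] = -2h[r] + 21 = -2·((-2)^r + 7) + 21 = -2·(-2)^r − 14 + 21 = (-2)^{r+1} + 7.
Hence h[n] = (-2)^n + 7 for every n ≥ 1, by induction.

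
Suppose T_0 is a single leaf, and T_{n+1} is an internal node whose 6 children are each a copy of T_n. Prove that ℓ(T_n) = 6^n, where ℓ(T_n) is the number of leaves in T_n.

Base case: ℓ(T_0) = 1, and 6^0 = 1.
Assume ℓ(T_k) = 6^k.
Then ℓ(T_{k+1}) = 6·ℓ(T_k) = 6·6^k = 6^{k+1}.
So the formula holds for k+1, and by induction ℓ(T_n) = 6^n for all n ≥ 0.

ℓ(T_n) = 6^n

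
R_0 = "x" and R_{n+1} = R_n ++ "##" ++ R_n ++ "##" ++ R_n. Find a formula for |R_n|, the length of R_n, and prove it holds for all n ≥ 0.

Claim: |R_n| = 3^{n+1} − 2.

Base case: |R_0| = 1, and 3^{0+1} − 2 = 1.
Assume |R_j| = 3^{j+1} − 2.
Then |R_{j+1}| = 3|R_j| + 4 = 3(3^{j+1} − 2) + 4 = 3^{j+2} − 6 + 4 = 3^{j+2} − 2.
So the formula holds for j+1, and by induction |R_n| = 3^{n+1} − 2 for all n ≥ 0.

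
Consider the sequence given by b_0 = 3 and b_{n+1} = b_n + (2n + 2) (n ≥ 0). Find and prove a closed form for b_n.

Claim: b_n = n^2 + n + 3.

Base case: b_0 = 3, and 0^2 + 0 + 3 = 3.
Assume b_j = j^2 + j + 3.
Then b_{j+1} = b_j + (2j + 2) = (j^2 + j + 3) + (2j + 2) = j^2 + 3j + 5,
and (j+1)^2 + (j+1) + 3 = j^2 + 3j + 5.
This completes the inductive step, so b_n = n^2 + n + 3 for all n ≥ 0.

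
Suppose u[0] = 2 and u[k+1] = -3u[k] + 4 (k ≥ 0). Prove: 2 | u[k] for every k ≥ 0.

Base case: u[0] = 2 = 2·1, so 2 | u[0].
Assume 2 | u[r], so u[r] = 2t for some integer t.
Then u[r+1] = -3u[r] + 4 = -3·(2t) + 4 = 2(-3t + 2), so 2 | u[r+1].
By induction, 2 | u[k] for all k ≥ 0.

2 | u[k]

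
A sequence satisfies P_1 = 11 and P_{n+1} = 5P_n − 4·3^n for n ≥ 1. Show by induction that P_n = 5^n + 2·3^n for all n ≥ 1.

Base case: P_1 = 11, and 5^1 + 2·3^1 = 5 + 6 = 11.
Assume P_k = 5^k + 2·3^k for some k ≥ 1.
Then P_{k+1} = 5P_k − 4·3^k = 5·(5^k + 2·3^k) − 4·3^k = 5^{k+1} + 10·3^k − 4·3^k = 5^{k+1} + 6·3^k = 5^{k+1} + 2·3^{k+1}.
Hence P_n = 5^n + 2·3^n for every n ≥ 1, by induction.

P_n = 5^n + 2·3^n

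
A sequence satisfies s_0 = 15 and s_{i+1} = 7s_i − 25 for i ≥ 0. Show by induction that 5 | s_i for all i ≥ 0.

Base case: s_0 = 15 = 5·3, so 5 | s_0.
Assume 5 | s_m, so s_m = 5t for some integer t.
Then s_{m+1} = 7s_m − 25 = 7·(5t) − 25 = 5(7t − 5), so 5 | s_{m+1}.
Hence 5 | s_i for every i ≥ 0, by induction.

5 | s_i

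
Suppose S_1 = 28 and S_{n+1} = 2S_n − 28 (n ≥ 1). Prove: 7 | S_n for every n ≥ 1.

Base case: S_1 = 28 = 7·4, so 7 | S_1.
Assume 7 | S_r, so S_r = 7t for some integer t.
Then S_{r+1} = 2S_r − 28 = 2·(7t) − 28 = 7(2t − 4), so 7 | S_{r+1}.
This completes the inductive step, so 7 | S_n for all n ≥ 1.

7 | S_n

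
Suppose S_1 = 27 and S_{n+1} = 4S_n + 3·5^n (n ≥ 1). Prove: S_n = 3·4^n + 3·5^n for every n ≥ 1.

Base case: S_1 = 27, and 3·4^1 + 3·5^1 = 12 + 15 = 27.
Assume S_m = 3·4^m + 3·5^m for some m ≥ 1.
Then S_{m+1} = 4S_m + 3·5^m = 4·(3·4^m + 3·5^m) + 3·5^m = 3·4^{m+1} + 12·5^m + 3·5^m = 3·4^{m+1} + 15·5^m = 3·4^{m+1} + 3·5^{m+1}.
So the formula holds for m+1, and by induction S_n = 3·4^n + 3·5^n for all n ≥ 1.

S_n = 3·4^n + 3·5^n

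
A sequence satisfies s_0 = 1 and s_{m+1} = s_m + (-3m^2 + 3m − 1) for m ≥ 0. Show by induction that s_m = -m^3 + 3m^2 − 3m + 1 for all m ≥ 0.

Base case: s_0 = 1, and -0^3 + 3·0^2 − 3·0 + 1 = 1.
Assume s_k = -k^3 + 3k^2 − 3k + 1.
Then s_{k+1} = s_k + (-3k^2 + 3k − 1) = (-k^3 + 3k^2 − 3k + 1) + (-3k^2 + 3k − 1) = -k^3,
and -(k+1)^3 + 3·(k+1)^2 − 3·(k+1) + 1 = -k^3.
Hence s_m = -m^3 + 3m^2 − 3m + 1 for every m ≥ 0, by induction.

s_m = -m^3 + 3m^2 − 3m + 1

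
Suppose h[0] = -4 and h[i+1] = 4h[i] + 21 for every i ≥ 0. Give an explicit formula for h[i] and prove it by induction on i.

Claim: h[i] = 3·4^i − 7.

Base case: h[0] = -4, and 3·4^0 − 7 = 3 − 7 = -4.
Assume h[k] = 3·4^k − 7 for some k ≥ 0.
Then h[k+1] = 4h[k] + 21 = 4·(3·4^k − 7) + 21 = 12·4^k − 28 + 21 = 3·4^{k+1} − 7.
So the formula holds for k+1, and by induction h[i] = 3·4^i − 7 for all i ≥ 0.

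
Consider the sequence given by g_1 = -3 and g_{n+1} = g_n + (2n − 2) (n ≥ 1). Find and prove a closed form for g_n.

Claim: g_n = n^2 − 3n − 1.

Base case: g_1 = -3, and 1^2 − 3·1 − 1 = -3.
Assume g_k = k^2 − 3k − 1.
Then g_{k+1} = g_k + (2k − 2) = (k^2 − 3k − 1) + (2k − 2) = k^2 − k − 3,
and (k+1)^2 − 3·(k+1) − 1 = k^2 − k − 3.
By induction, g_n = n^2 − 3n − 1 for all n ≥ 1.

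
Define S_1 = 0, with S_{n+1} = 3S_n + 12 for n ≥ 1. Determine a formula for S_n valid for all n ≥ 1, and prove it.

Claim: S_n = 2·3^n − 6.

Base case: S_1 = 0, and 2·3^1 − 6 = 6 − 6 = 0.
Assume S_j = 2·3^j − 6 for some j ≥ 1.
Then S_{j+1} = 3S_j + 12 = 3·(2·3^j − 6) + 12 = 6·3^j − 18 + 12 = 2·3^{j+1} − 6.
This completes the inductive step, so S_n = 2·3^n − 6 for all n ≥ 1.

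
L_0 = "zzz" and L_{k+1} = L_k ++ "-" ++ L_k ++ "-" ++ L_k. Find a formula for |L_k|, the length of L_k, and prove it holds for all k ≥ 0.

Claim: |L_k| = 4·3^k − 1.

Base case: |L_0| = 3, and 4·3^0 − 1 = 3.
Assume |L_m| = 4·3^m − 1.
Then |L_{m+1}| = 3|L_m| + 2 = 3(4·3^m − 1) + 2 = 4·3^{m+1} − 3 + 2 = 4·3^{m+1} − 1.
By induction, |L_k| = 4·3^k − 1 for all k ≥ 0.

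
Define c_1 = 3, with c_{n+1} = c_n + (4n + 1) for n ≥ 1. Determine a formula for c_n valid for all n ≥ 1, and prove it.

Claim: c_n = 2n^2 − n + 2.

Base case: c_1 = 3, and 2·1^2 − 1 + 2 = 3.
Assume c_j = 2j^2 − j + 2.
Then c_{j+1} = c_j + (4j + 1) = (2j^2 − j + 2) + (4j + 1) = 2j^2 + 3j + 3,
and 2·(j+1)^2 − (j+1) + 2 = 2j^2 + 3j + 3.
Hence c_n = 2n^2 − n + 2 for every n ≥ 1, by induction.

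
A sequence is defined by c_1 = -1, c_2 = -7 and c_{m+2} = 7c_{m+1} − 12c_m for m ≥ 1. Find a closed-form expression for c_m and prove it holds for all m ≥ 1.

Claim: c_m = 3^m − 4^m.

Base cases: c_1 = -1 and 3^1 − 4^1 = -1; c_2 = -7 and 3^2 − 4^2 = -7.
Assume c_i = 3^i − 4^i for all 1 ≤ i ≤ j, where j ≥ 2.
Then c_{j+1} = 7c_j − 12c_{j−1} = 7·(3^j − 4^j) − 12·(3^{j−1} − 4^{j−1}) = (7·3 − 12)3^{j−1} − (7·4 − 12)4^{j−1} = 9·3^{j−1} − 16·4^{j−1} = 3^{j+1} − 4^{j+1}.
This completes the inductive step, so c_m = 3^m − 4^m for all m ≥ 1.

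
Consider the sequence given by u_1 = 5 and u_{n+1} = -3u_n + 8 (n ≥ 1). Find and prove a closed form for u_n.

Claim: u_n = -(-3)^n + 2.

Base case: u_1 = 5, and -(-3)^1 + 2 = 3 + 2 = 5.
Assume u_r = -(-3)^r + 2 for some r ≥ 1.
Then u_{r+1} = -3u_r + 8 = -3·(-(-3)^r + 2) + 8 = 3·(-3)^r − 6 + 8 = -(-3)^{r+1} + 2.
So the formula holds for r+1, and by induction u_n = -(-3)^n + 2 for all n ≥ 1.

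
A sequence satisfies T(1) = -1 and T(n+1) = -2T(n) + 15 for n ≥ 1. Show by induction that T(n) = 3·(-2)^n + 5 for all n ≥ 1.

Base case: T(1) = -1, and 3·(-2)^1 + 5 = -6 + 5 = -1.
Assume T(m) = 3·(-2)^m + 5 for some m ≥ 1.
Then T(m+1) = -2T(m) + 15 = -2·(3·(-2)^m + 5) + 15 = -6·(-2)^m − 10 + 15 = 3·(-2)^{m+1} + 5.
So the formula holds for m+1, and by induction T(n) = 3·(-2)^n + 5 for all n ≥ 1.

T(n) = 3·(-2)^n + 5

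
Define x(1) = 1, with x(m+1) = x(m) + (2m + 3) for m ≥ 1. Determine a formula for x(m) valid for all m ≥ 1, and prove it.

Claim: x(m) = m^2 + 2m − 2.

Base case: x(1) = 1, and 1^2 + 2·1 − 2 = 1.
Assume x(k) = k^2 + 2k − 2.
Then x(k+1) = x(k) + (2k + 3) = (k^2 + 2k − 2) + (2k + 3) = k^2 + 4k + 1,
and (k+1)^2 + 2·(k+1) − 2 = k^2 + 4k + 1.
Hence x(m) = m^2 + 2m − 2 for every m ≥ 1, by induction.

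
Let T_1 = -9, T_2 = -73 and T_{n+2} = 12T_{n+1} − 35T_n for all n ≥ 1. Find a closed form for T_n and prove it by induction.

Claim: T_n = 5^n − 2·7^n.

Base cases: T_1 = -9 and 5^1 − 2·7^1 = -9; T_2 = -73 and 5^2 − 2·7^2 = -73.
Assume T_i = 5^i − 2·7^i for all 1 ≤ i ≤ j, where j ≥ 2.
Then T_{j+1} = 12T_j − 35T_{j−1} = 12·(5^j − 2·7^j) − 35·(5^{j−1} − 2·7^{j−1}) = (12·5 − 35)5^{j−1} − 2·(12·7 − 35)7^{j−1} = 25·5^{j−1} − 98·7^{j−1} = 5^{j+1} − 2·7^{j+1}.
By strong induction, T_n = 5^n − 2·7^n for all n ≥ 1.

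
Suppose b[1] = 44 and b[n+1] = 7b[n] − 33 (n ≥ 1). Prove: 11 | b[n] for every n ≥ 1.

Base case: b[1] = 44 = 11·4, so 11 | b[1].
Assume 11 | b[j], so b[j] = 11t for some integer t.
Then b[j+1] = 7b[j] − 33 = 7·(11t) − 33 = 11(7t − 3), so 11 | b[j+1].
This completes the inductive step, so 11 | b[n] for all n ≥ 1.

11 | b[n]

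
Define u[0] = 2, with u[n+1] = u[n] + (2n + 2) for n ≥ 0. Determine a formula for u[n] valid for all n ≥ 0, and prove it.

Claim: u[n] = n^2 + n + 2.

Base case: u[0] = 2, and 0^2 + 0 + 2 = 2.
Assume u[m] = m^2 + m + 2.
Then u[m+1] = u[m] + (2m + 2) = (m^2 + m + 2) + (2m + 2) = m^2 + 3m + 4,
and (m+1)^2 + (m+1) + 2 = m^2 + 3m + 4.
By induction, u[n] = n^2 + n + 2 for all n ≥ 0.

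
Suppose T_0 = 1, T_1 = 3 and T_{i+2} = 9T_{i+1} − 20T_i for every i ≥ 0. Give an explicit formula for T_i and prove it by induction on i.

Claim: T_i = 2·4^i − 5^i.

Base cases: T_0 = 1 and 2·4^0 − 5^0 = 1; T_1 = 3 and 2·4^1 − 5^1 = 3.
Assume T_t = 2·4^t − 5^t for all 0 ≤ t ≤ j, where j ≥ 1.
Then T_{j+1} = 9T_j − 20T_{j−1} = 9·(2·4^j − 5^j) − 20·(2·4^{j−1} − 5^{j−1}) = 2·(9·4 − 20)4^{j−1} − (9·5 − 20)5^{j−1} = 32·4^{j−1} − 25·5^{j−1} = 2·4^{j+1} − 5^{j+1}.
Hence T_i = 2·4^i − 5^i for every i ≥ 0, by strong induction.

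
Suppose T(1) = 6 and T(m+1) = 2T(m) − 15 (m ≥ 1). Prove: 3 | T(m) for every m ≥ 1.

Base case: T(1) = 6 = 3·2, so 3 | T(1).
Assume 3 | T(k), so T(k) = 3t for some integer t.
Then T(k+1) = 2T(k) − 15 = 2·(3t) − 15 = 3(2t − 5), so 3 | T(k+1).
By induction, 3 | T(m) for all m ≥ 1.

3 | T(m)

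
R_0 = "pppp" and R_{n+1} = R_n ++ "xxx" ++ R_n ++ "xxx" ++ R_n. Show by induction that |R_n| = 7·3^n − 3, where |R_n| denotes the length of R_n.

Base case: |R_0| = 4, and 7·3^0 − 3 = 4.
Assume |R_k| = 7·3^k − 3.
Then |R_{k+1}| = 3|R_k| + 6 = 3(7·3^k − 3) + 6 = 7·3^{k+1} − 9 + 6 = 7·3^{k+1} − 3.
By induction, |R_n| = 7·3^n − 3 for all n ≥ 0.

|R_n| = 7·3^n − 3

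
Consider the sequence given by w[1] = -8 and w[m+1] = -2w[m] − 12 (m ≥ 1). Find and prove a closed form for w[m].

Claim: w[m] = 2·(-2)^m − 4.

Base case: w[1] = -8, and 2·(-2)^1 − 4 = -4 − 4 = -8.
Assume w[r] = 2·(-2)^r − 4 for some r ≥ 1.
Then w[r+1] = -2w[r] − 12 = -2·(2·(-2)^r − 4) − 12 = -4·(-2)^r + 8 − 12 = 2·(-2)^{r+1} − 4.
By induction, w[m] = 2·(-2)^m − 4 for all m ≥ 1.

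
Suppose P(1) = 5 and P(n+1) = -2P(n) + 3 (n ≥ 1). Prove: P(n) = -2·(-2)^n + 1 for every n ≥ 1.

Base case: P(1) = 5, and -2·(-2)^1 + 1 = 4 + 1 = 5.
Assume P(j) = -2·(-2)^j + 1 for some j ≥ 1.
Then P(j+1) = -2P(j) + 3 = -2·(-2·(-2)^j + 1) + 3 = 4·(-2)^j − 2 + 3 = -2·(-2)^{j+1} + 1.
This completes the inductive step, so P(n) = -2·(-2)^n + 1 for all n ≥ 1.

P(n) = -2·(-2)^n + 1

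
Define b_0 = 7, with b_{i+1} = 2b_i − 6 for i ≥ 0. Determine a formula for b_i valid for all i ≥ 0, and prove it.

Claim: b_i = 2^i + 6.

Base case: b_0 = 7, and 2^0 + 6 = 1 + 6 = 7.
Assume b_m = 2^m + 6 for some m ≥ 0.
Then b_{m+1} = 2b_m − 6 = 2·(2^m + 6) − 6 = 2^{m+1} + 12 − 6 = 2^{m+1} + 6.
This completes the inductive step, so b_i = 2^i + 6 for all i ≥ 0.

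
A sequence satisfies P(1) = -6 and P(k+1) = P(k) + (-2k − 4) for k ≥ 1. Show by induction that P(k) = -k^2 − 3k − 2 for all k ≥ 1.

Base case: P(1) = -6, and -1^2 − 3·1 − 2 = -6.
Assume P(r) = -r^2 − 3r − 2.
Then P(r+1) = P(r) + (-2r − 4) = (-r^2 − 3r − 2) + (-2r − 4) = -r^2 − 5r − 6,
and -(r+1)^2 − 3·(r+1) − 2 = -r^2 − 5r − 6.
By induction, P(k) = -k^2 − 3k − 2 for all k ≥ 1.

P(k) = -k^2 − 3k − 2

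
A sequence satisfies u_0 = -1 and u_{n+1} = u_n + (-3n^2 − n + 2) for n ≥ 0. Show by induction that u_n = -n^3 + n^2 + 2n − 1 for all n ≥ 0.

Base case: u_0 = -1, and -0^3 + 0^2 + 2·0 − 1 = -1.
Assume u_k = -k^3 + k^2 + 2k − 1.
Then u_{k+1} = u_k + (-3k^2 − k + 2) = (-k^3 + k^2 + 2k − 1) + (-3k^2 − k + 2) = -k^3 − 2k^2 + k + 1,
and -(k+1)^3 + (k+1)^2 + 2·(k+1) − 1 = -k^3 − 2k^2 + k + 1.
This completes the inductive step, so u_n = -n^3 + n^2 + 2n − 1 for all n ≥ 0.

u_n = -n^3 + n^2 + 2n − 1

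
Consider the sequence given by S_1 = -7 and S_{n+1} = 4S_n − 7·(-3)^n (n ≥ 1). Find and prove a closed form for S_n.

Claim: S_n = -4^n + (-3)^n.

Base case: S_1 = -7, and -4^1 + (-3)^1 = -4 − 3 = -7.
Assume S_k = -4^k + (-3)^k for some k ≥ 1.
Then S_{k+1} = 4S_k − 7·(-3)^k = 4·(-4^k + (-3)^k) − 7·(-3)^k = -4^{k+1} + 4·(-3)^k − 7·(-3)^k = -4^{k+1} − 3·(-3)^k = -4^{k+1} + (-3)^{k+1}.
This completes the inductive step, so S_n = -4^n + (-3)^n for all n ≥ 1.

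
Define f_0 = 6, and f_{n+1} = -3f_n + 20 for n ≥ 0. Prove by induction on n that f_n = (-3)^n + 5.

Base case: f_0 = 6, and (-3)^0 + 5 = 1 + 5 = 6.
Assume f_k = (-3)^k + 5 for some k ≥ 0.
Then f_{k+1} = -3f_k + 20 = -3·((-3)^k + 5) + 20 = -3·(-3)^k − 15 + 20 = (-3)^{k+1} + 5.
This completes the inductive step, so f_n = (-3)^n + 5 for all n ≥ 0.

f_n = (-3)^n + 5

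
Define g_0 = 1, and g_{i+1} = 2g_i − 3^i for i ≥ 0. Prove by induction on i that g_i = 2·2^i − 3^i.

Base case: g_0 = 1, and 2·2^0 − 3^0 = 2 − 1 = 1.
Assume g_j = 2·2^j − 3^j for some j ≥ 0.
Then g_{j+1} = 2g_j − 3^j = 2·(2·2^j − 3^j) − 3^j = 2·2^{j+1} − 2·3^j − 3^j = 2·2^{j+1} − 3·3^j = 2·2^{j+1} − 3^{j+1}.
This completes the inductive step, so g_i = 2·2^i − 3^i for all i ≥ 0.

g_i = 2·2^i − 3^i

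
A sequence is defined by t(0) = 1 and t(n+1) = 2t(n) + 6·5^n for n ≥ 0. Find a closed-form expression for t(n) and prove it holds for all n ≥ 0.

Claim: t(n) = -2^n + 2·5^n.

Base case: t(0) = 1, and -2^0 + 2·5^0 = -1 + 2 = 1.
Assume t(m) = -2^m + 2·5^m for some m ≥ 0.
Then t(m+1) = 2t(m) + 6·5^m = 2·(-2^m + 2·5^m) + 6·5^m = -2^{m+1} + 4·5^m + 6·5^m = -2^{m+1} + 10·5^m = -2^{m+1} + 2·5^{m+1}.
By induction, t(n) = -2^n + 2·5^n for all n ≥ 0.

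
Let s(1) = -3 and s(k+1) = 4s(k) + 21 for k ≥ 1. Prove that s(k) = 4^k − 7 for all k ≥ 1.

Base case: s(1) = -3, and 4^1 − 7 = 4 − 7 = -3.
Assume s(j) = 4^j − 7 for some j ≥ 1.
Then s(j+1) = 4s(j) + 21 = 4·(4^j − 7) + 21 = 4^{j+1} − 28 + 21 = 4^{j+1} − 7.
Hence s(k) = 4^k − 7 for every k ≥ 1, by induction.

s(k) = 4^k − 7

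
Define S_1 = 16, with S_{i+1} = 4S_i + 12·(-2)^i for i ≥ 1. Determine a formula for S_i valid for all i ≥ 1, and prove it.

Claim: S_i = 3·4^i − 2·(-2)^i.

Base case: S_1 = 16, and 3·4^1 − 2·(-2)^1 = 12 + 4 = 16.
Assume S_r = 3·4^r − 2·(-2)^r for some r ≥ 1.
Then S_{r+1} = 4S_r + 12·(-2)^r = 4·(3·4^r − 2·(-2)^r) + 12·(-2)^r = 3·4^{r+1} − 8·(-2)^r + 12·(-2)^r = 3·4^{r+1} + 4·(-2)^r = 3·4^{r+1} − 2·(-2)^{r+1}.
By induction, S_i = 3·4^i − 2·(-2)^i for all i ≥ 1.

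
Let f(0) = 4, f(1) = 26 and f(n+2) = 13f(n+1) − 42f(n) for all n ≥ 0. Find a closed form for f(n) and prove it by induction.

Claim: f(n) = 2·6^n + 2·7^n.

Base cases: f(0) = 4 and 2·6^0 + 2·7^0 = 4; f(1) = 26 and 2·6^1 + 2·7^1 = 26.
Assume f(j) = 2·6^j + 2·7^j for all 0 ≤ j ≤ r, where r ≥ 1.
Then f(r+1) = 13f(r) − 42f(r−1) = 13·(2·6^r + 2·7^r) − 42·(2·6^{r−1} + 2·7^{r−1}) = 2·(13·6 − 42)6^{r−1} + 2·(13·7 − 42)7^{r−1} = 72·6^{r−1} + 98·7^{r−1} = 2·6^{r+1} + 2·7^{r+1}.
This completes the inductive step, so f(n) = 2·6^n + 2·7^n for all n ≥ 0.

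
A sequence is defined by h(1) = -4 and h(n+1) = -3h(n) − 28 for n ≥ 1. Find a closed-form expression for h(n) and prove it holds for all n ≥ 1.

Claim: h(n) = -(-3)^n − 7.

Base case: h(1) = -4, and -(-3)^1 − 7 = 3 − 7 = -4.
Assume h(k) = -(-3)^k − 7 for some k ≥ 1.
Then h(k+1) = -3h(k) − 28 = -3·(-(-3)^k − 7) − 28 = 3·(-3)^k + 21 − 28 = -(-3)^{k+1} − 7.
So the formula holds for k+1, and by induction h(n) = -(-3)^n − 7 for all n ≥ 1.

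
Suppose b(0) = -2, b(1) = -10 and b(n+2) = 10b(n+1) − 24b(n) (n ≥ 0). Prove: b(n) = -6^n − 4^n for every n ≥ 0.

Base cases: b(0) = -2 and -6^0 − 4^0 = -2; b(1) = -10 and -6^1 − 4^1 = -10.
Assume b(j) = -6^j − 4^j for all 0 ≤ j ≤ r, where r ≥ 1.
Then b(r+1) = 10b(r) − 24b(r−1) = 10·(-6^r − 4^r) − 24·(-6^{r−1} − 4^{r−1}) = -(10·6 − 24)6^{r−1} − (10·4 − 24)4^{r−1} = -36·6^{r−1} − 16·4^{r−1} = -6^{r+1} − 4^{r+1}.
This completes the inductive step, so b(n) = -6^n − 4^n for all n ≥ 0.

b(n) = -6^n − 4^n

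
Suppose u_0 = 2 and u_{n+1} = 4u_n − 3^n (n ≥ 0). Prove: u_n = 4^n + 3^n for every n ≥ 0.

Base case: u_0 = 2, and 4^0 + 3^0 = 1 + 1 = 2.
Assume u_m = 4^m + 3^m for some m ≥ 0.
Then u_{m+1} = 4u_m − 3^m = 4·(4^m + 3^m) − 3^m = 4^{m+1} + 4·3^m − 3^m = 4^{m+1} + 3·3^m = 4^{m+1} + 3^{m+1}.
Hence u_n = 4^n + 3^n for every n ≥ 0, by induction.

u_n = 4^n + 3^n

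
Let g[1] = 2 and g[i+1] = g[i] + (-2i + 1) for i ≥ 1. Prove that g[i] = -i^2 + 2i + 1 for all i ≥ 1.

Base case: g[1] = 2, and -1^2 + 2·1 + 1 = 2.
Assume g[m] = -m^2 + 2m + 1.
Then g[m+1] = g[m] + (-2m + 1) = (-m^2 + 2m + 1) + (-2m + 1) = -m^2 + 2,
and -(m+1)^2 + 2·(m+1) + 1 = -m^2 + 2.
By induction, g[i] = -i^2 + 2i + 1 for all i ≥ 1.

g[i] = -i^2 + 2i + 1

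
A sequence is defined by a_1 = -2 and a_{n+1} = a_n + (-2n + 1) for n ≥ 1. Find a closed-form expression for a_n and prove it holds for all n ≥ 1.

Claim: a_n = -n^2 + 2n − 3.

Base case: a_1 = -2, and -1^2 + 2·1 − 3 = -2.
Assume a_m = -m^2 + 2m − 3.
Then a_{m+1} = a_m + (-2m + 1) = (-m^2 + 2m − 3) + (-2m + 1) = -m^2 − 2,
and -(m+1)^2 + 2·(m+1) − 3 = -m^2 − 2.
This completes the inductive step, so a_n = -n^2 + 2n − 3 for all n ≥ 1.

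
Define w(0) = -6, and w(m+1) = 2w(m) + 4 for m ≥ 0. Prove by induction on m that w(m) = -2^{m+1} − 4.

Base case: w(0) = -6, and -2^{0+1} − 4 = -2 − 4 = -6.
Assume w(j) = -2^{j+1} − 4 for some j ≥ 0.
Then w(j+1) = 2w(j) + 4 = 2·(-2^{j+1} − 4) + 4 = -2^{j+2} − 8 + 4 = -2^{j+2} − 4.
Hence w(m) = -2^{m+1} − 4 for every m ≥ 0, by induction.

w(m) = -2^{m+1} − 4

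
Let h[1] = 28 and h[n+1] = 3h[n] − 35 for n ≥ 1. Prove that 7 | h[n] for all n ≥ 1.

Base case: h[1] = 28 = 7·4, so 7 | h[1].
Assume 7 | h[j], so h[j] = 7t for some integer t.
Then h[j+1] = 3h[j] − 35 = 3·(7t) − 35 = 7(3t − 5), so 7 | h[j+1].
By induction, 7 | h[n] for all n ≥ 1.

7 | h[n]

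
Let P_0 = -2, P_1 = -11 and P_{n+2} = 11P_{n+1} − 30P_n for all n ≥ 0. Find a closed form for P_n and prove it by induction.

Claim: P_n = -6^n − 5^n.

Base cases: P_0 = -2 and -6^0 − 5^0 = -2; P_1 = -11 and -6^1 − 5^1 = -11.
Assume P_j = -6^j − 5^j for all 0 ≤ j ≤ r, where r ≥ 1.
Then P_{r+1} = 11P_r − 30P_{r−1} = 11·(-6^r − 5^r) − 30·(-6^{r−1} − 5^{r−1}) = -(11·6 − 30)6^{r−1} − (11·5 − 30)5^{r−1} = -36·6^{r−1} − 25·5^{r−1} = -6^{r+1} − 5^{r+1}.
By strong induction, P_n = -6^n − 5^n for all n ≥ 0.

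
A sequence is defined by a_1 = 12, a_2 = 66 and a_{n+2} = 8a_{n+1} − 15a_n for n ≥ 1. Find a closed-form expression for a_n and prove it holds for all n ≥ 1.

Claim: a_n = 3·5^n − 3^n.

Base cases: a_1 = 12 and 3·5^1 − 3^1 = 12; a_2 = 66 and 3·5^2 − 3^2 = 66.
Assume a_j = 3·5^j − 3^j for all 1 ≤ j ≤ k, where k ≥ 2.
Then a_{k+1} = 8a_k − 15a_{k−1} = 8·(3·5^k − 3^k) − 15·(3·5^{k−1} − 3^{k−1}) = 3·(8·5 − 15)5^{k−1} − (8·3 − 15)3^{k−1} = 75·5^{k−1} − 9·3^{k−1} = 3·5^{k+1} − 3^{k+1}.
By strong induction, a_n = 3·5^n − 3^n for all n ≥ 1.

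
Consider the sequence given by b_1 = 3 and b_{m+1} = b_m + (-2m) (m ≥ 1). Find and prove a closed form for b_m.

Claim: b_m = -m^2 + m + 3.

Base case: b_1 = 3, and -1^2 + 1 + 3 = 3.
Assume b_k = -k^2 + k + 3.
Then b_{k+1} = b_k + (-2k) = (-k^2 + k + 3) + (-2k) = -k^2 − k + 3,
and -(k+1)^2 + (k+1) + 3 = -k^2 − k + 3.
This completes the inductive step, so b_m = -m^2 + m + 3 for all m ≥ 1.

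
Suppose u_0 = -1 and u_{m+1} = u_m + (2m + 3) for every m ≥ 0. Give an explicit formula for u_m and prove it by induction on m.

Claim: u_m = m^2 + 2m − 1.

Base case: u_0 = -1, and 0^2 + 2·0 − 1 = -1.
Assume u_r = r^2 + 2r − 1.
Then u_{r+1} = u_r + (2r + 3) = (r^2 + 2r − 1) + (2r + 3) = r^2 + 4r + 2,
and (r+1)^2 + 2·(r+1) − 1 = r^2 + 4r + 2.
Hence u_m = m^2 + 2m − 1 for every m ≥ 0, by induction.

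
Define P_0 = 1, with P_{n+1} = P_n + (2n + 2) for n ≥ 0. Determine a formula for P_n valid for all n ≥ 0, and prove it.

Claim: P_n = n^2 + n + 1.

Base case: P_0 = 1, and 0^2 + 0 + 1 = 1.
Assume P_k = k^2 + k + 1.
Then P_{k+1} = P_k + (2k + 2) = (k^2 + k + 1) + (2k + 2) = k^2 + 3k + 3,
and (k+1)^2 + (k+1) + 1 = k^2 + 3k + 3.
This completes the inductive step, so P_n = n^2 + n + 1 for all n ≥ 0.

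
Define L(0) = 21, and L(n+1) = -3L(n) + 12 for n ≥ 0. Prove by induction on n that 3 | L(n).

Base case: L(0) = 21 = 3·7, so 3 | L(0).
Assume 3 | L(k), so L(k) = 3t for some integer t.
Then L(k+1) = -3L(k) + 12 = -3·(3t) + 12 = 3(-3t + 4), so 3 | L(k+1).
This completes the inductive step, so 3 | L(n) for all n ≥ 0.

3 | L(n)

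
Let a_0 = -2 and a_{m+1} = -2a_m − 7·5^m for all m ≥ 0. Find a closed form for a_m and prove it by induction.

Claim: a_m = -(-2)^m − 5^m.

Base case: a_0 = -2, and -(-2)^0 − 5^0 = -1 − 1 = -2.
Assume a_k = -(-2)^k − 5^k for some k ≥ 0.
Then a_{k+1} = -2a_k − 7·5^k = -2·(-(-2)^k − 5^k) − 7·5^k = -(-2)^{k+1} + 2·5^k − 7·5^k = -(-2)^{k+1} − 5·5^k = -(-2)^{k+1} − 5^{k+1}.
This completes the inductive step, so a_m = -(-2)^m − 5^m for all m ≥ 0.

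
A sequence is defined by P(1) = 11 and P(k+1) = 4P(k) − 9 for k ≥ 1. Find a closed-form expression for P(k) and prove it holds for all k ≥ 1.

Claim: P(k) = 2·4^k + 3.

Base case: P(1) = 11, and 2·4^1 + 3 = 8 + 3 = 11.
Assume P(m) = 2·4^m + 3 for some m ≥ 1.
Then P(m+1) = 4P(m) − 9 = 4·(2·4^m + 3) − 9 = 8·4^m + 12 − 9 = 2·4^{m+1} + 3.
By induction, P(k) = 2·4^k + 3 for all k ≥ 1.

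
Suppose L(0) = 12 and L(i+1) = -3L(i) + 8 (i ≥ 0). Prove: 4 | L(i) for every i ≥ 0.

Base case: L(0) = 12 = 4·3, so 4 | L(0).
Assume 4 | L(k), so L(k) = 4t for some integer t.
Then L(k+1) = -3L(k) + 8 = -3·(4t) + 8 = 4(-3t + 2), so 4 | L(k+1).
Hence 4 | L(i) for every i ≥ 0, by induction.

4 | L(i)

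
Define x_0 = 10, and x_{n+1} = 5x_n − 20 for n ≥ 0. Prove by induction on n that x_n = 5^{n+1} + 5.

Base case: x_0 = 10, and 5^{0+1} + 5 = 5 + 5 = 10.
Assume x_j = 5^{j+1} + 5 for some j ≥ 0.
Then x_{j+1} = 5x_j − 20 = 5·(5^{j+1} + 5) − 20 = 5^{j+2} + 25 − 20 = 5^{j+2} + 5.
By induction, x_n = 5^{n+1} + 5 for all n ≥ 0.

x_n = 5^{n+1} + 5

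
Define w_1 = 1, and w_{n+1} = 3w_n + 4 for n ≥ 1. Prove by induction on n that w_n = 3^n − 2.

Base case: w_1 = 1, and 3^1 − 2 = 3 − 2 = 1.
Assume w_j = 3^j − 2 for some j ≥ 1.
Then w_{j+1} = 3w_j + 4 = 3·(3^j − 2) + 4 = 3^{j+1} − 6 + 4 = 3^{j+1} − 2.
Hence w_n = 3^n − 2 for every n ≥ 1, by induction.

w_n = 3^n − 2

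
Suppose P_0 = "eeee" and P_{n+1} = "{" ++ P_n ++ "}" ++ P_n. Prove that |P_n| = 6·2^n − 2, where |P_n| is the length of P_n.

Base case: |P_0| = 4, and 6·2^0 − 2 = 4.
Assume |P_r| = 6·2^r − 2.
Then |P_{r+1}| = 1 + |P_r| + 1 + |P_r| = 2|P_r| + 2 = 2(6·2^r − 2) + 2 = 6·2^{r+1} − 4 + 2 = 6·2^{r+1} − 2.
So the formula holds for r+1, and by induction |P_n| = 6·2^n − 2 for all n ≥ 0.

|P_n| = 6·2^n − 2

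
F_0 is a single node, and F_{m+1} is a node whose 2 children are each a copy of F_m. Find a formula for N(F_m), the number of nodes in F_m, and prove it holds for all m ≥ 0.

Claim: N(F_m) = 2^{m+1} − 1.

Base case: N(F_0) = 1, and 2^{0+1} − 1 = 1.
Assume N(F_j) = 2^{j+1} − 1.
Then N(F_{j+1}) = 1 + 2N(F_j) = 1 + 2(2^{j+1} − 1) = 2^{j+2} − 2 + 1 = 2^{j+2} − 1.
By induction, N(F_m) = 2^{m+1} − 1 for all m ≥ 0.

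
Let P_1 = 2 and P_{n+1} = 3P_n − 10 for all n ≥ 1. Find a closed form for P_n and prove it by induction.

Claim: P_n = -3^n + 5.

Base case: P_1 = 2, and -3^1 + 5 = -3 + 5 = 2.
Assume P_k = -3^k + 5 for some k ≥ 1.
Then P_{k+1} = 3P_k − 10 = 3·(-3^k + 5) − 10 = -3^{k+1} + 15 − 10 = -3^{k+1} + 5.
By induction, P_n = -3^n + 5 for all n ≥ 1.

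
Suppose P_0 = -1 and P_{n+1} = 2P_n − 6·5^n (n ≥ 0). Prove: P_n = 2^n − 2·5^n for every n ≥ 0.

Base case: P_0 = -1, and 2^0 − 2·5^0 = 1 − 2 = -1.
Assume P_k = 2^k − 2·5^k for some k ≥ 0.
Then P_{k+1} = 2P_k − 6·5^k = 2·(2^k − 2·5^k) − 6·5^k = 2^{k+1} − 4·5^k − 6·5^k = 2^{k+1} − 10·5^k = 2^{k+1} − 2·5^{k+1}.
This completes the inductive step, so P_n = 2^n − 2·5^n for all n ≥ 0.

P_n = 2^n − 2·5^n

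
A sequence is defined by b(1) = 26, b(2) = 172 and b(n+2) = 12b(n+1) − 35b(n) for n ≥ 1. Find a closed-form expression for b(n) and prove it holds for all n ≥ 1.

Claim: b(n) = 3·7^n + 5^n.

Base cases: b(1) = 26 and 3·7^1 + 5^1 = 26; b(2) = 172 and 3·7^2 + 5^2 = 172.
Assume b(j) = 3·7^j + 5^j for all 1 ≤ j ≤ k, where k ≥ 2.
Then b(k+1) = 12b(k) − 35b(k−1) = 12·(3·7^k + 5^k) − 35·(3·7^{k−1} + 5^{k−1}) = 3·(12·7 − 35)7^{k−1} + (12·5 − 35)5^{k−1} = 147·7^{k−1} + 25·5^{k−1} = 3·7^{k+1} + 5^{k+1}.
So the formula holds for k+1, and by strong induction b(n) = 3·7^n + 5^n for all n ≥ 1.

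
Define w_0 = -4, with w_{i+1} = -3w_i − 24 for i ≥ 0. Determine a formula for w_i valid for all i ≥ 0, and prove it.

Claim: w_i = 2·(-3)^i − 6.

Base case: w_0 = -4, and 2·(-3)^0 − 6 = 2 − 6 = -4.
Assume w_k = 2·(-3)^k − 6 for some k ≥ 0.
Then w_{k+1} = -3w_k − 24 = -3·(2·(-3)^k − 6) − 24 = -6·(-3)^k + 18 − 24 = 2·(-3)^{k+1} − 6.
So the formula holds for k+1, and by induction w_i = 2·(-3)^i − 6 for all i ≥ 0.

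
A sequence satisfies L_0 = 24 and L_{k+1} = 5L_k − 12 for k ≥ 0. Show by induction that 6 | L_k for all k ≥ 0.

Base case: L_0 = 24 = 6·4, so 6 | L_0.
Assume 6 | L_r, so L_r = 6t for some integer t.
Then L_{r+1} = 5L_r − 12 = 5·(6t) − 12 = 6(5t − 2), so 6 | L_{r+1}.
So the property holds for r+1, and by induction 6 | L_k for all k ≥ 0.

6 | L_k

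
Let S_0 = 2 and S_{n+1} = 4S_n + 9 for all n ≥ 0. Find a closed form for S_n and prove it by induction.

Claim: S_n = 5·4^n − 3.

Base case: S_0 = 2, and 5·4^0 − 3 = 5 − 3 = 2.
Assume S_k = 5·4^k − 3 for some k ≥ 0.
Then S_{k+1} = 4S_k + 9 = 4·(5·4^k − 3) + 9 = 20·4^k − 12 + 9 = 5·4^{k+1} − 3.
This completes the inductive step, so S_n = 5·4^n − 3 for all n ≥ 0.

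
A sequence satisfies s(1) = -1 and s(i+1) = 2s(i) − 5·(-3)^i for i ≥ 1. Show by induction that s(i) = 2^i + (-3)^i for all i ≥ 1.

Base case: s(1) = -1, and 2^1 + (-3)^1 = 2 − 3 = -1.
Assume s(r) = 2^r + (-3)^r for some r ≥ 1.
Then s(r+1) = 2s(r) − 5·(-3)^r = 2·(2^r + (-3)^r) − 5·(-3)^r = 2^{r+1} + 2·(-3)^r − 5·(-3)^r = 2^{r+1} − 3·(-3)^r = 2^{r+1} + (-3)^{r+1}.
So the formula holds for r+1, and by induction s(i) = 2^i + (-3)^i for all i ≥ 1.

s(i) = 2^i + (-3)^i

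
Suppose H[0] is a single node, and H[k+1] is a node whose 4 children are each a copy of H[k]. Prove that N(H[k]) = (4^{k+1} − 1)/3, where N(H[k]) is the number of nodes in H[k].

Base case: N(H[0]) = 1, and (4^{0+1} − 1)/3 = 1.
Assume N(H[m]) = (4^{m+1} − 1)/3.
Then N(H[m+1]) = 1 + 4N(H[m]) = 1 + 4·(4^{m+1} − 1)/3 = 1 + (4^{m+2} − 4)/3 = (3 + 4^{m+2} − 4)/3 = (4^{m+2} − 1)/3.
By induction, N(H[k]) = (4^{k+1} − 1)/3 for all k ≥ 0.

N(H[k]) = (4^{k+1} − 1)/3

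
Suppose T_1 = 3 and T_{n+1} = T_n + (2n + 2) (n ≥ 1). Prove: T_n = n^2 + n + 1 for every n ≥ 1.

Base case: T_1 = 3, and 1^2 + 1 + 1 = 3.
Assume T_k = k^2 + k + 1.
Then T_{k+1} = T_k + (2k + 2) = (k^2 + k + 1) + (2k + 2) = k^2 + 3k + 3,
and (k+1)^2 + (k+1) + 1 = k^2 + 3k + 3.
Hence T_n = n^2 + n + 1 for every n ≥ 1, by induction.

T_n = n^2 + n + 1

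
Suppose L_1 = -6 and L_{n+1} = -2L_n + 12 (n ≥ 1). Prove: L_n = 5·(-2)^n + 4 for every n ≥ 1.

Base case: L_1 = -6, and 5·(-2)^1 + 4 = -10 + 4 = -6.
Assume L_r = 5·(-2)^r + 4 for some r ≥ 1.
Then L_{r+1} = -2L_r + 12 = -2·(5·(-2)^r + 4) + 12 = -10·(-2)^r − 8 + 12 = 5·(-2)^{r+1} + 4.
So the formula holds for r+1, and by induction L_n = 5·(-2)^n + 4 for all n ≥ 1.

L_n = 5·(-2)^n + 4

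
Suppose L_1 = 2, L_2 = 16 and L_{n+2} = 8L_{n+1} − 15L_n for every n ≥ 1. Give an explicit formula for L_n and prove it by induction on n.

Claim: L_n = -3^n + 5^n.

Base cases: L_1 = 2 and -3^1 + 5^1 = 2; L_2 = 16 and -3^2 + 5^2 = 16.
Assume L_j = -3^j + 5^j for all 1 ≤ j ≤ k, where k ≥ 2.
Then L_{k+1} = 8L_k − 15L_{k−1} = 8·(-3^k + 5^k) − 15·(-3^{k−1} + 5^{k−1}) = -(8·3 − 15)3^{k−1} + (8·5 − 15)5^{k−1} = -9·3^{k−1} + 25·5^{k−1} = -3^{k+1} + 5^{k+1}.
This completes the inductive step, so L_n = -3^n + 5^n for all n ≥ 1.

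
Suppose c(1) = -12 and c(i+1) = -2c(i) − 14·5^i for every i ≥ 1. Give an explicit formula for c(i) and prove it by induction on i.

Claim: c(i) = (-2)^i − 2·5^i.

Base case: c(1) = -12, and (-2)^1 − 2·5^1 = -2 − 10 = -12.
Assume c(k) = (-2)^k − 2·5^k for some k ≥ 1.
Then c(k+1) = -2c(k) − 14·5^k = -2·((-2)^k − 2·5^k) − 14·5^k = (-2)^{k+1} + 4·5^k − 14·5^k = (-2)^{k+1} − 10·5^k = (-2)^{k+1} − 2·5^{k+1}.
So the formula holds for k+1, and by induction c(i) = (-2)^i − 2·5^i for all i ≥ 1.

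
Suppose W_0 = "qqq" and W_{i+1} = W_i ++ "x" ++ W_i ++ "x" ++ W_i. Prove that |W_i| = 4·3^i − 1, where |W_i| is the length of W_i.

Base case: |W_0| = 3, and 4·3^0 − 1 = 3.
Assume |W_m| = 4·3^m − 1.
Then |W_{m+1}| = 3|W_m| + 2 = 3(4·3^m − 1) + 2 = 4·3^{m+1} − 3 + 2 = 4·3^{m+1} − 1.
By induction, |W_i| = 4·3^i − 1 for all i ≥ 0.

|W_i| = 4·3^i − 1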